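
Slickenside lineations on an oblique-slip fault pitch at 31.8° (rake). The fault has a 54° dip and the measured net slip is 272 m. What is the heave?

dip-slip = net slip × sin(rake) = 272 m × sin(31.8°) = 143.3 m
heave = dip-slip × cos(dip) = 143.3 × cos(54°) = 84.2 m

84.2 m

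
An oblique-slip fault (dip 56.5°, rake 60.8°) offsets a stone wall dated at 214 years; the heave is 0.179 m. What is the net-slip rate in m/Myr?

1740 m/Myr

dip-slip = heave / cos(dip) = 0.179 / cos(56.5°) = 0.3243 m
net slip = dip-slip / sin(rake) = 0.3243 / sin(60.8°) = 0.3715 m
rate = 0.3715 m / 214 years = 0.00174 m/yr = 1740 m/Myr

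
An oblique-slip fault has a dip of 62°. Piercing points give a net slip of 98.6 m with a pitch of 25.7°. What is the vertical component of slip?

37.8 m

dip-slip = net slip × sin(rake) = 98.6 m × sin(25.7°) = 42.76 m
throw = dip-slip × sin(dip) = 42.76 × sin(62°) = 37.8 m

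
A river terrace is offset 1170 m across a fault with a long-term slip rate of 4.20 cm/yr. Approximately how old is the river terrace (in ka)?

age = offset / rate = 1170 m / (4.20 cm/yr) = 27900 yr = 27.9 ka

27.9 ka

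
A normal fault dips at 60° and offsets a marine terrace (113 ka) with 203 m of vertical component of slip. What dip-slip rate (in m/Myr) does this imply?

dip-slip = throw / sin(dip) = 203 m / sin(60°) = 234.4 m
rate = 234.4 m / 113 ka = 0.00207 m/yr = 2070 m/Myr

2070 m/Myr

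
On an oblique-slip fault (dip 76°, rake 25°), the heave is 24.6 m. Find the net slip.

dip-slip = heave / cos(dip) = 24.6 / cos(76°) = 101.7 m
net slip = dip-slip / sin(rake) = 101.7 / sin(25°) = 241 m

241 m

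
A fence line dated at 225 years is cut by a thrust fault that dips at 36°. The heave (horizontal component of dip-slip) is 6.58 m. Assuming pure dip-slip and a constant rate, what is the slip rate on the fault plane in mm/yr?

dip-slip = heave / cos(dip) = 6.58 m / cos(36°) = 8.133 m
rate = 8.133 m / 225 years = 0.0361 m/yr = 36.1 mm/yr

36.1 mm/yr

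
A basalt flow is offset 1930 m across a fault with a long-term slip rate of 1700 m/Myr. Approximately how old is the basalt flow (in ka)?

age = offset / rate = 1930 m / (1700 m/Myr) = 1.14e+06 yr = 1140 ka

1140 ka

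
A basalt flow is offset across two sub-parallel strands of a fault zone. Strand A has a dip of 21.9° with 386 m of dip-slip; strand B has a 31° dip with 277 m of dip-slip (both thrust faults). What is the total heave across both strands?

heave_A = 386 × cos(21.9°) = 358.1 m
heave_B = 277 × cos(31°) = 237.4 m
total = 358.1 + 237.4 = 596 m

596 m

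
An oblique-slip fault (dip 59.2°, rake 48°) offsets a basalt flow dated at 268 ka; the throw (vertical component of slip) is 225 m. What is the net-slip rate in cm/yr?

dip-slip = throw / sin(dip) = 225 / sin(59.2°) = 261.9 m
net slip = dip-slip / sin(rake) = 261.9 / sin(48°) = 352.5 m
rate = 352.5 m / 268 ka = 0.00132 m/yr = 0.132 cm/yr

0.132 cm/yr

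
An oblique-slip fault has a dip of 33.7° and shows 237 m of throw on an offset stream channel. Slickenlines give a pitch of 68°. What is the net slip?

dip-slip = throw / sin(dip) = 237 / sin(33.7°) = 427.1 m
net slip = dip-slip / sin(rake) = 427.1 / sin(68°) = 461 m

461 m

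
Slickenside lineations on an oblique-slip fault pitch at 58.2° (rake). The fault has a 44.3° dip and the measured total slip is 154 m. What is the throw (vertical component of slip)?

dip-slip = net slip × sin(rake) = 154 m × sin(58.2°) = 130.9 m
throw = dip-slip × sin(dip) = 130.9 × sin(44.3°) = 91.4 m

91.4 m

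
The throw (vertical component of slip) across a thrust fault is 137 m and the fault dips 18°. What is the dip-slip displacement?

443 m

dip-slip = throw / sin(dip) = 137 / sin(18°) = 443 m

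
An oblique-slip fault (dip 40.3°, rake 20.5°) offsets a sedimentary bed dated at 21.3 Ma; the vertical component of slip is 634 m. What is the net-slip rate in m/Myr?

dip-slip = throw / sin(dip) = 634 / sin(40.3°) = 980.2 m
net slip = dip-slip / sin(rake) = 980.2 / sin(20.5°) = 2799 m
rate = 2799 m / 21.3 Ma = 0.000131 m/yr = 131 m/Myr

131 m/Myr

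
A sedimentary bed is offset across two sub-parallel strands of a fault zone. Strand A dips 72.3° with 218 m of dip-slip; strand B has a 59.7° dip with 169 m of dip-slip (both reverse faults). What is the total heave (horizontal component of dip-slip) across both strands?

152 m

heave_A = 218 × cos(72.3°) = 66.28 m
heave_B = 169 × cos(59.7°) = 85.27 m
total = 66.28 + 85.27 = 152 m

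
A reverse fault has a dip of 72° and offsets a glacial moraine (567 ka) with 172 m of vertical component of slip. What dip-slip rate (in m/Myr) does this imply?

dip-slip = throw / sin(dip) = 172 m / sin(72°) = 180.9 m
rate = 180.9 m / 567 ka = 0.000319 m/yr = 319 m/Myr

319 m/Myr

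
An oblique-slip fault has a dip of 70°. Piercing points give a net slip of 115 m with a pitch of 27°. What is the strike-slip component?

102 m

strike-slip = net slip × cos(rake) = 115 m × cos(27°) = 102 m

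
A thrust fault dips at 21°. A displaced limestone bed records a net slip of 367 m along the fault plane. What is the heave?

heave = dip-slip × cos(dip) = 367 m × cos(21°) = 343 m

343 m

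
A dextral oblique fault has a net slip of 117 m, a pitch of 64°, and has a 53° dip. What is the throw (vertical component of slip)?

dip-slip = net slip × sin(rake) = 117 m × sin(64°) = 105.2 m
throw = dip-slip × sin(dip) = 105.2 × sin(53°) = 84 m

84 m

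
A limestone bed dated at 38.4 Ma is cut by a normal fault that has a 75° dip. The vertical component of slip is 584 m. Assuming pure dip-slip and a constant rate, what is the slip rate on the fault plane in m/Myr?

dip-slip = throw / sin(dip) = 584 m / sin(75°) = 604.6 m
rate = 604.6 m / 38.4 Ma = 0.0000157 m/yr = 15.7 m/Myr

15.7 m/Myr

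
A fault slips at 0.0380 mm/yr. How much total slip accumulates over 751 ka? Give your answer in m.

slip = rate × time = 0.0380 mm/yr × 751 ka = 28.5 m

28.5 m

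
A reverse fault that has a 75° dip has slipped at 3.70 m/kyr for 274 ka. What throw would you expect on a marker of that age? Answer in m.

979 m

dip-slip = rate × time = 3.70 m/kyr × 274 ka = 1014 m
throw = dip-slip × sin(dip) = 1014 × sin(75°) = 979 m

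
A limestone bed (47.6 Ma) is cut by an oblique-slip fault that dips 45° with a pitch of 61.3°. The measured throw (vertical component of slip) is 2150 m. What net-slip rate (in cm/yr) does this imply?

dip-slip = throw / sin(dip) = 2150 / sin(45°) = 3041 m
net slip = dip-slip / sin(rake) = 3041 / sin(61.3°) = 3466 m
rate = 3466 m / 47.6 Ma = 0.0000728 m/yr = 0.00728 cm/yr

0.00728 cm/yr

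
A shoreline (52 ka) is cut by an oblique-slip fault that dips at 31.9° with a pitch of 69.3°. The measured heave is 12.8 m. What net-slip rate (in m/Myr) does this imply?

dip-slip = heave / cos(dip) = 12.8 / cos(31.9°) = 15.08 m
net slip = dip-slip / sin(rake) = 15.08 / sin(69.3°) = 16.12 m
rate = 16.12 m / 52 ka = 0.000310 m/yr = 310 m/Myr

310 m/Myr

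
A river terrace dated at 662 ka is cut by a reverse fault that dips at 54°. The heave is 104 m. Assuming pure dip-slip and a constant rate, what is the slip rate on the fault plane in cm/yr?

dip-slip = heave / cos(dip) = 104 m / cos(54°) = 176.9 m
rate = 176.9 m / 662 ka = 0.000267 m/yr = 0.0267 cm/yr

0.0267 cm/yr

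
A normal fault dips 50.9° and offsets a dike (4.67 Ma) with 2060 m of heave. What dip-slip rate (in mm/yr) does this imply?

0.699 mm/yr

dip-slip = heave / cos(dip) = 2060 m / cos(50.9°) = 3266 m
rate = 3266 m / 4.67 Ma = 0.000699 m/yr = 0.699 mm/yr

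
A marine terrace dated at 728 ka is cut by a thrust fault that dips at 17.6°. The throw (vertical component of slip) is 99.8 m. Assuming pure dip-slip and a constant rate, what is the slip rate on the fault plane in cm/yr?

0.0453 cm/yr

dip-slip = throw / sin(dip) = 99.8 m / sin(17.6°) = 330.1 m
rate = 330.1 m / 728 ka = 0.000453 m/yr = 0.0453 cm/yr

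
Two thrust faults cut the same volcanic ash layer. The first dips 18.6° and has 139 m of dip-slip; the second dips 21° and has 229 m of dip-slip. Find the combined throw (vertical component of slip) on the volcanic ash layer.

throw_A = 139 × sin(18.6°) = 44.34 m
throw_B = 229 × sin(21°) = 82.07 m
total = 44.34 + 82.07 = 126 m

126 m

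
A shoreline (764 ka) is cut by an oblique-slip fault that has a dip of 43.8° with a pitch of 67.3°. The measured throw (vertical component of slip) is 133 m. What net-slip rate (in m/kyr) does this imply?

dip-slip = throw / sin(dip) = 133 / sin(43.8°) = 192.2 m
net slip = dip-slip / sin(rake) = 192.2 / sin(67.3°) = 208.3 m
rate = 208.3 m / 764 ka = 0.000273 m/yr = 0.273 m/kyr

0.273 m/kyr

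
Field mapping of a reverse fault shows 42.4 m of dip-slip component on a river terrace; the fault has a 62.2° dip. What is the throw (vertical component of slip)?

37.5 m

throw = dip-slip × sin(dip) = 42.4 m × sin(62.2°) = 37.5 m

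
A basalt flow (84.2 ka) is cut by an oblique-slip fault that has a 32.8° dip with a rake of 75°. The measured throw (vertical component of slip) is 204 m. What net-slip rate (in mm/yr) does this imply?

4.63 mm/yr

dip-slip = throw / sin(dip) = 204 / sin(32.8°) = 376.6 m
net slip = dip-slip / sin(rake) = 376.6 / sin(75°) = 389.9 m
rate = 389.9 m / 84.2 ka = 0.00463 m/yr = 4.63 mm/yr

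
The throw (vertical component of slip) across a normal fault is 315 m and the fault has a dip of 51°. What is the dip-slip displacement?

dip-slip = throw / sin(dip) = 315 / sin(51°) = 405 m

405 m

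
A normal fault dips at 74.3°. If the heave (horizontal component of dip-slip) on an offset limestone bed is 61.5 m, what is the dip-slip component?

dip-slip = heave / cos(dip) = 61.5 / cos(74.3°) = 227 m

227 m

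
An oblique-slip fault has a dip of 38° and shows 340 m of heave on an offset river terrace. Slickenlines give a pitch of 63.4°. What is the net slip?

dip-slip = heave / cos(dip) = 340 / cos(38°) = 431.5 m
net slip = dip-slip / sin(rake) = 431.5 / sin(63.4°) = 483 m

483 m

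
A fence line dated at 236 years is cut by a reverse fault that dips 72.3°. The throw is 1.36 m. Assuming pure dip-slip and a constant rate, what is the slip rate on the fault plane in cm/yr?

dip-slip = throw / sin(dip) = 1.36 m / sin(72.3°) = 1.428 m
rate = 1.428 m / 236 years = 0.00605 m/yr = 0.605 cm/yr

0.605 cm/yr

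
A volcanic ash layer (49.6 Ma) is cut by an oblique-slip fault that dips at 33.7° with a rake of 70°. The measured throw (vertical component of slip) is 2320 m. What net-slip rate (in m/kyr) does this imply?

dip-slip = throw / sin(dip) = 2320 / sin(33.7°) = 4181 m
net slip = dip-slip / sin(rake) = 4181 / sin(70°) = 4450 m
rate = 4450 m / 49.6 Ma = 0.0000897 m/yr = 0.0897 m/kyr

0.0897 m/kyr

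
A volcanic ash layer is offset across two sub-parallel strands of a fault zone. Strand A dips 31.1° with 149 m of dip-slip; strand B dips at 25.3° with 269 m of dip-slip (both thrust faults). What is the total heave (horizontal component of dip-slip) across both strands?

371 m

heave_A = 149 × cos(31.1°) = 127.6 m
heave_B = 269 × cos(25.3°) = 243.2 m
total = 127.6 + 243.2 = 371 m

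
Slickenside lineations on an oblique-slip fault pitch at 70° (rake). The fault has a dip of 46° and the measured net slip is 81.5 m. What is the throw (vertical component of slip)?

dip-slip = net slip × sin(rake) = 81.5 m × sin(70°) = 76.58 m
throw = dip-slip × sin(dip) = 76.58 × sin(46°) = 55.1 m

55.1 m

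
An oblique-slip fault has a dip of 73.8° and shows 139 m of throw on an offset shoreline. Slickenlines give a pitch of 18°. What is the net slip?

468 m

dip-slip = throw / sin(dip) = 139 / sin(73.8°) = 144.7 m
net slip = dip-slip / sin(rake) = 144.7 / sin(18°) = 468 m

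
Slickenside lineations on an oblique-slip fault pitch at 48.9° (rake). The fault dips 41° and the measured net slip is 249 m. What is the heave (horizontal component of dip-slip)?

142 m

dip-slip = net slip × sin(rake) = 249 m × sin(48.9°) = 187.6 m
heave = dip-slip × cos(dip) = 187.6 × cos(41°) = 142 m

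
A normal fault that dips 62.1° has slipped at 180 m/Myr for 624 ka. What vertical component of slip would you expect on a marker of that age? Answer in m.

dip-slip = rate × time = 180 m/Myr × 624 ka = 112.3 m
throw = dip-slip × sin(dip) = 112.3 × sin(62.1°) = 99.3 m

99.3 m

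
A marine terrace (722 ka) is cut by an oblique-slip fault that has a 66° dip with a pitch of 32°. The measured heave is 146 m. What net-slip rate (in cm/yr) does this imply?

dip-slip = heave / cos(dip) = 146 / cos(66°) = 359 m
net slip = dip-slip / sin(rake) = 359 / sin(32°) = 677.4 m
rate = 677.4 m / 722 ka = 0.000938 m/yr = 0.0938 cm/yr

0.0938 cm/yr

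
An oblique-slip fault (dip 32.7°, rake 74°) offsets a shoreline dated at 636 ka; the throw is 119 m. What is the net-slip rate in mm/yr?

0.360 mm/yr

dip-slip = throw / sin(dip) = 119 / sin(32.7°) = 220.3 m
net slip = dip-slip / sin(rake) = 220.3 / sin(74°) = 229.1 m
rate = 229.1 m / 636 ka = 0.000360 m/yr = 0.360 mm/yr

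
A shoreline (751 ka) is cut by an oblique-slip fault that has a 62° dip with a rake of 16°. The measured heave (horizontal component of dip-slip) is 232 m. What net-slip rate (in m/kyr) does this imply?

dip-slip = heave / cos(dip) = 232 / cos(62°) = 494.2 m
net slip = dip-slip / sin(rake) = 494.2 / sin(16°) = 1793 m
rate = 1793 m / 751 ka = 0.00239 m/yr = 2.39 m/kyr

2.39 m/kyr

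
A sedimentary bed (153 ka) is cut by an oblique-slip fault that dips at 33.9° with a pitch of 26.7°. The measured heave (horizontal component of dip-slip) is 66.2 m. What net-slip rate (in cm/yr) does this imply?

0.116 cm/yr

dip-slip = heave / cos(dip) = 66.2 / cos(33.9°) = 79.76 m
net slip = dip-slip / sin(rake) = 79.76 / sin(26.7°) = 177.5 m
rate = 177.5 m / 153 ka = 0.00116 m/yr = 0.116 cm/yr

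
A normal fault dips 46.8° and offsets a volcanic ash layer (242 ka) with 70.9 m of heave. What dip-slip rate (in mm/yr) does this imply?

dip-slip = heave / cos(dip) = 70.9 m / cos(46.8°) = 103.6 m
rate = 103.6 m / 242 ka = 0.000428 m/yr = 0.428 mm/yr

0.428 mm/yr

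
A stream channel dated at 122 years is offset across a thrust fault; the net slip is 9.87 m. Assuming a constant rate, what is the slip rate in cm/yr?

rate = 9.87 m / 122 years = 0.0809 m/yr = 8.09 cm/yr

8.09 cm/yr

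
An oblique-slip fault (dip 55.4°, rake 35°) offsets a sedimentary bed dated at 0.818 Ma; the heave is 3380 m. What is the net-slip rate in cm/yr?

dip-slip = heave / cos(dip) = 3380 / cos(55.4°) = 5952 m
net slip = dip-slip / sin(rake) = 5952 / sin(35°) = 10380 m
rate = 10380 m / 0.818 Ma = 0.0127 m/yr = 1.27 cm/yr

1.27 cm/yr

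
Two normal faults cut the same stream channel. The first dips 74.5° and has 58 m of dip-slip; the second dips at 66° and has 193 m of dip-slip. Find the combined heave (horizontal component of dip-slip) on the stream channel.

heave_A = 58 × cos(74.5°) = 15.50 m
heave_B = 193 × cos(66°) = 78.50 m
total = 15.50 + 78.50 = 94 m

94 m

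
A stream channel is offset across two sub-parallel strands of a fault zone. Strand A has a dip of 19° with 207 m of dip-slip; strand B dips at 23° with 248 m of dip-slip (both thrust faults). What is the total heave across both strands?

heave_A = 207 × cos(19°) = 195.7 m
heave_B = 248 × cos(23°) = 228.3 m
total = 195.7 + 228.3 = 424 m

424 m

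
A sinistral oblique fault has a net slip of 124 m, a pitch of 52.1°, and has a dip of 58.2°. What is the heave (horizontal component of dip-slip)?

dip-slip = net slip × sin(rake) = 124 m × sin(52.1°) = 97.85 m
heave = dip-slip × cos(dip) = 97.85 × cos(58.2°) = 51.6 m

51.6 m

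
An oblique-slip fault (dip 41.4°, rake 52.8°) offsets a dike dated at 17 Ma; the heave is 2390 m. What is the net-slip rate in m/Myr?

235 m/Myr

dip-slip = heave / cos(dip) = 2390 / cos(41.4°) = 3186 m
net slip = dip-slip / sin(rake) = 3186 / sin(52.8°) = 4000 m
rate = 4000 m / 17 Ma = 0.000235 m/yr = 235 m/Myr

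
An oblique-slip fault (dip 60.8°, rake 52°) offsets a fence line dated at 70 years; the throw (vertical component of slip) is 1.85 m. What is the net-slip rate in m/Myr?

38400 m/Myr

dip-slip = throw / sin(dip) = 1.85 / sin(60.8°) = 2.119 m
net slip = dip-slip / sin(rake) = 2.119 / sin(52°) = 2.689 m
rate = 2.689 m / 70 years = 0.0384 m/yr = 38400 m/Myr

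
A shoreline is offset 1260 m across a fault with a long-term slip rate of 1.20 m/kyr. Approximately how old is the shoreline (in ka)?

1050 ka

age = offset / rate = 1260 m / (1.20 m/kyr) = 1.05e+06 yr = 1050 ka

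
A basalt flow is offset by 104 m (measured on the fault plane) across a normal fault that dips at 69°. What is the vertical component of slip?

throw = dip-slip × sin(dip) = 104 m × sin(69°) = 97.1 m

97.1 m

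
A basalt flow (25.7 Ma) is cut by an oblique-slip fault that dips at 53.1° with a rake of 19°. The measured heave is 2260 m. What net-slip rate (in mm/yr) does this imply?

dip-slip = heave / cos(dip) = 2260 / cos(53.1°) = 3764 m
net slip = dip-slip / sin(rake) = 3764 / sin(19°) = 11560 m
rate = 11560 m / 25.7 Ma = 0.000450 m/yr = 0.450 mm/yr

0.450 mm/yr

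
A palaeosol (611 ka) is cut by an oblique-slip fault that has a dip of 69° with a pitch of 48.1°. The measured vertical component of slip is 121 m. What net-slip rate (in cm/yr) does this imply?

0.0285 cm/yr

dip-slip = throw / sin(dip) = 121 / sin(69°) = 129.6 m
net slip = dip-slip / sin(rake) = 129.6 / sin(48.1°) = 174.1 m
rate = 174.1 m / 611 ka = 0.000285 m/yr = 0.0285 cm/yr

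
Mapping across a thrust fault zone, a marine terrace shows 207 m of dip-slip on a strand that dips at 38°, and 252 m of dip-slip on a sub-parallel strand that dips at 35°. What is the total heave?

heave_A = 207 × cos(38°) = 163.1 m
heave_B = 252 × cos(35°) = 206.4 m
total = 163.1 + 206.4 = 370 m

370 m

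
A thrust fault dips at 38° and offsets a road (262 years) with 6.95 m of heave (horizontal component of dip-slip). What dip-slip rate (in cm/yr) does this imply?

3.37 cm/yr

dip-slip = heave / cos(dip) = 6.95 m / cos(38°) = 8.820 m
rate = 8.820 m / 262 years = 0.0337 m/yr = 3.37 cm/yr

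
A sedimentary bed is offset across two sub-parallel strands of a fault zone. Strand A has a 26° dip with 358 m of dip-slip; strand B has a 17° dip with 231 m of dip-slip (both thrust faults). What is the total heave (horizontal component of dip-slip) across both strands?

543 m

heave_A = 358 × cos(26°) = 321.8 m
heave_B = 231 × cos(17°) = 220.9 m
total = 321.8 + 220.9 = 543 m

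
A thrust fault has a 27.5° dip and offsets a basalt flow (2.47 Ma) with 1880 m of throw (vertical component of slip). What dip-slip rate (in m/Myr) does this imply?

1650 m/Myr

dip-slip = throw / sin(dip) = 1880 m / sin(27.5°) = 4071 m
rate = 4071 m / 2.47 Ma = 0.00165 m/yr = 1650 m/Myr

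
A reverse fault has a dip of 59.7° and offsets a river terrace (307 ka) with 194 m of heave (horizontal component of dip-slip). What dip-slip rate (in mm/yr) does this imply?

dip-slip = heave / cos(dip) = 194 m / cos(59.7°) = 384.5 m
rate = 384.5 m / 307 ka = 0.00125 m/yr = 1.25 mm/yr

1.25 mm/yr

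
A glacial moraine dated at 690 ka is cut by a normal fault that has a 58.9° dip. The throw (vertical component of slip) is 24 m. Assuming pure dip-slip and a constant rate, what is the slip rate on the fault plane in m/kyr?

0.0406 m/kyr

dip-slip = throw / sin(dip) = 24 m / sin(58.9°) = 28.03 m
rate = 28.03 m / 690 ka = 0.0000406 m/yr = 0.0406 m/kyr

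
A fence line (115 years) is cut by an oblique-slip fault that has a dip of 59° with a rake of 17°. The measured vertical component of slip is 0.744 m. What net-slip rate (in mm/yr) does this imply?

25.8 mm/yr

dip-slip = throw / sin(dip) = 0.744 / sin(59°) = 0.8680 m
net slip = dip-slip / sin(rake) = 0.8680 / sin(17°) = 2.969 m
rate = 2.969 m / 115 years = 0.0258 m/yr = 25.8 mm/yr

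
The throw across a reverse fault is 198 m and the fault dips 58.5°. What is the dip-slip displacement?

232 m

dip-slip = throw / sin(dip) = 198 / sin(58.5°) = 232 m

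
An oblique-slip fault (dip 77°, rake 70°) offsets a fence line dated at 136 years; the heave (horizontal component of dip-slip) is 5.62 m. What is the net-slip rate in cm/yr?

19.5 cm/yr

dip-slip = heave / cos(dip) = 5.62 / cos(77°) = 24.98 m
net slip = dip-slip / sin(rake) = 24.98 / sin(70°) = 26.59 m
rate = 26.59 m / 136 years = 0.195 m/yr = 19.5 cm/yr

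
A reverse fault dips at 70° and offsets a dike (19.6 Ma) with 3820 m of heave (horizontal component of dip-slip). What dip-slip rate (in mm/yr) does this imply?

0.570 mm/yr

dip-slip = heave / cos(dip) = 3820 m / cos(70°) = 11170 m
rate = 11170 m / 19.6 Ma = 0.000570 m/yr = 0.570 mm/yr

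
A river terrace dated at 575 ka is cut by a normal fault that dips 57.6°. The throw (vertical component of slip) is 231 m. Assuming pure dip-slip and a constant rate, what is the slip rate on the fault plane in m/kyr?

dip-slip = throw / sin(dip) = 231 m / sin(57.6°) = 273.6 m
rate = 273.6 m / 575 ka = 0.000476 m/yr = 0.476 m/kyr

0.476 m/kyr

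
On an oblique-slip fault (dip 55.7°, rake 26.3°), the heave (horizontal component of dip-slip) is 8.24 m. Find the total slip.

33 m

dip-slip = heave / cos(dip) = 8.24 / cos(55.7°) = 14.62 m
net slip = dip-slip / sin(rake) = 14.62 / sin(26.3°) = 33 m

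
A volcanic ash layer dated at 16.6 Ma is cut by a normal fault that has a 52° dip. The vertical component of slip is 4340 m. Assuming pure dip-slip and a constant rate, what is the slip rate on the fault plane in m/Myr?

332 m/Myr

dip-slip = throw / sin(dip) = 4340 m / sin(52°) = 5508 m
rate = 5508 m / 16.6 Ma = 0.000332 m/yr = 332 m/Myr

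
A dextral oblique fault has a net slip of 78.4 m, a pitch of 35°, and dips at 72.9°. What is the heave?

dip-slip = net slip × sin(rake) = 78.4 m × sin(35°) = 44.97 m
heave = dip-slip × cos(dip) = 44.97 × cos(72.9°) = 13.2 m

13.2 m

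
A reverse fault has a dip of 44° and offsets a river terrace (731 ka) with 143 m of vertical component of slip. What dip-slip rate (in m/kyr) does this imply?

dip-slip = throw / sin(dip) = 143 m / sin(44°) = 205.9 m
rate = 205.9 m / 731 ka = 0.000282 m/yr = 0.282 m/kyr

0.282 m/kyr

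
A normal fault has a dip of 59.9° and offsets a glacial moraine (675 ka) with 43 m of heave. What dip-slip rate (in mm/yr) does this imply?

0.127 mm/yr

dip-slip = heave / cos(dip) = 43 m / cos(59.9°) = 85.74 m
rate = 85.74 m / 675 ka = 0.000127 m/yr = 0.127 mm/yr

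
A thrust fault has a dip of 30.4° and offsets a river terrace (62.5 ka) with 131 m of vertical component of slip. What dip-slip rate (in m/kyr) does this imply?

4.14 m/kyr

dip-slip = throw / sin(dip) = 131 m / sin(30.4°) = 258.9 m
rate = 258.9 m / 62.5 ka = 0.00414 m/yr = 4.14 m/kyr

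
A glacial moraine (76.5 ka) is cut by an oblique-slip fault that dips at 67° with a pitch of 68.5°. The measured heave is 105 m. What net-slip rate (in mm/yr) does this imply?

dip-slip = heave / cos(dip) = 105 / cos(67°) = 268.7 m
net slip = dip-slip / sin(rake) = 268.7 / sin(68.5°) = 288.8 m
rate = 288.8 m / 76.5 ka = 0.00378 m/yr = 3.78 mm/yr

3.78 mm/yr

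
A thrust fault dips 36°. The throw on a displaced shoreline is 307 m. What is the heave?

heave = throw / tan(dip) = 307 / tan(36°) = 423 m

423 m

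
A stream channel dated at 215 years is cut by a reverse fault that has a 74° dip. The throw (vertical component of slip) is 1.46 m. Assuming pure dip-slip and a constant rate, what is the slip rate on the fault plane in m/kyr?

7.06 m/kyr

dip-slip = throw / sin(dip) = 1.46 m / sin(74°) = 1.519 m
rate = 1.519 m / 215 years = 0.00706 m/yr = 7.06 m/kyr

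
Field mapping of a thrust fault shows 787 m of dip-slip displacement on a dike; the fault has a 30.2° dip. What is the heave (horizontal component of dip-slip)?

heave = dip-slip × cos(dip) = 787 m × cos(30.2°) = 680 m

680 m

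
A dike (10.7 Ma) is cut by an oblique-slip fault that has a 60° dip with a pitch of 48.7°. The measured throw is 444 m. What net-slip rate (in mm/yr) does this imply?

0.0638 mm/yr

dip-slip = throw / sin(dip) = 444 / sin(60°) = 512.7 m
net slip = dip-slip / sin(rake) = 512.7 / sin(48.7°) = 682.4 m
rate = 682.4 m / 10.7 Ma = 0.0000638 m/yr = 0.0638 mm/yr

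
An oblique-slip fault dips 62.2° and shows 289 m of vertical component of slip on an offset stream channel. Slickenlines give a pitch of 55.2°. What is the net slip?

398 m

dip-slip = throw / sin(dip) = 289 / sin(62.2°) = 326.7 m
net slip = dip-slip / sin(rake) = 326.7 / sin(55.2°) = 398 m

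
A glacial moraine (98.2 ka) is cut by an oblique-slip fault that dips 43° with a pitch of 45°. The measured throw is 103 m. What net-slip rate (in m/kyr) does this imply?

2.17 m/kyr

dip-slip = throw / sin(dip) = 103 / sin(43°) = 151 m
net slip = dip-slip / sin(rake) = 151 / sin(45°) = 213.6 m
rate = 213.6 m / 98.2 ka = 0.00217 m/yr = 2.17 m/kyr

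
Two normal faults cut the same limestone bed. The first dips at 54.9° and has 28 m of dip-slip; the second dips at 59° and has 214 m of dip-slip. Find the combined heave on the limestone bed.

heave_A = 28 × cos(54.9°) = 16.10 m
heave_B = 214 × cos(59°) = 110.2 m
total = 16.10 + 110.2 = 126 m

126 m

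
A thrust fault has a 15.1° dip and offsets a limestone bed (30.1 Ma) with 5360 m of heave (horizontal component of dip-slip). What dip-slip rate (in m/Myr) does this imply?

184 m/Myr

dip-slip = heave / cos(dip) = 5360 m / cos(15.1°) = 5552 m
rate = 5552 m / 30.1 Ma = 0.000184 m/yr = 184 m/Myr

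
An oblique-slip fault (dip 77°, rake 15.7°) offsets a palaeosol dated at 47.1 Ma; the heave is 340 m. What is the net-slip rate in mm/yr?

0.119 mm/yr

dip-slip = heave / cos(dip) = 340 / cos(77°) = 1511 m
net slip = dip-slip / sin(rake) = 1511 / sin(15.7°) = 5586 m
rate = 5586 m / 47.1 Ma = 0.000119 m/yr = 0.119 mm/yr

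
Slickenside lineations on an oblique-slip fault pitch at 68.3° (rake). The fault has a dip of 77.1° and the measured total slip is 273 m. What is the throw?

247 m

dip-slip = net slip × sin(rake) = 273 m × sin(68.3°) = 253.7 m
throw = dip-slip × sin(dip) = 253.7 × sin(77.1°) = 247 m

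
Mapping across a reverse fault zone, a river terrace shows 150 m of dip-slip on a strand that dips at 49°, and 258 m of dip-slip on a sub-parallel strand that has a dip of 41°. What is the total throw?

throw_A = 150 × sin(49°) = 113.2 m
throw_B = 258 × sin(41°) = 169.3 m
total = 113.2 + 169.3 = 282 m

282 m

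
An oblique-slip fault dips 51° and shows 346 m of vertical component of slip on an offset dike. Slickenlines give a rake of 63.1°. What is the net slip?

dip-slip = throw / sin(dip) = 346 / sin(51°) = 445.2 m
net slip = dip-slip / sin(rake) = 445.2 / sin(63.1°) = 499 m

499 m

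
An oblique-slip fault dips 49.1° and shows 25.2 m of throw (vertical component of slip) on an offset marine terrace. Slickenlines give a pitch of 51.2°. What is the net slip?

42.8 m

dip-slip = throw / sin(dip) = 25.2 / sin(49.1°) = 33.34 m
net slip = dip-slip / sin(rake) = 33.34 / sin(51.2°) = 42.8 m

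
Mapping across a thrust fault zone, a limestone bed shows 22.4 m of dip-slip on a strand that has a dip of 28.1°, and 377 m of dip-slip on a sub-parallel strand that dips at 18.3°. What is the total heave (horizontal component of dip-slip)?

heave_A = 22.4 × cos(28.1°) = 19.76 m
heave_B = 377 × cos(18.3°) = 357.9 m
total = 19.76 + 357.9 = 378 m

378 m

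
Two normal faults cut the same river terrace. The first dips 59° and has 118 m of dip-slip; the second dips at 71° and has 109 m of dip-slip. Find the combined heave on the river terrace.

96.3 m

heave_A = 118 × cos(59°) = 60.77 m
heave_B = 109 × cos(71°) = 35.49 m
total = 60.77 + 35.49 = 96.3 m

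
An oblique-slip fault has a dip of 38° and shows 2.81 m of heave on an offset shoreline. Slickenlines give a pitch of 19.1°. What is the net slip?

dip-slip = heave / cos(dip) = 2.81 / cos(38°) = 3.566 m
net slip = dip-slip / sin(rake) = 3.566 / sin(19.1°) = 10.9 m

10.9 m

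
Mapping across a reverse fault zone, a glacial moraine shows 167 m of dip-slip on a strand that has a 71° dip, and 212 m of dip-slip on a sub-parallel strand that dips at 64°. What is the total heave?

heave_A = 167 × cos(71°) = 54.37 m
heave_B = 212 × cos(64°) = 92.93 m
total = 54.37 + 92.93 = 147 m

147 m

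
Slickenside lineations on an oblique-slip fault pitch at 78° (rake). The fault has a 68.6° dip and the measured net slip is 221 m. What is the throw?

201 m

dip-slip = net slip × sin(rake) = 221 m × sin(78°) = 216.2 m
throw = dip-slip × sin(dip) = 216.2 × sin(68.6°) = 201 m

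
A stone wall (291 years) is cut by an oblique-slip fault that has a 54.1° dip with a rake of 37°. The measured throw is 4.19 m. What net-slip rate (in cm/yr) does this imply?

dip-slip = throw / sin(dip) = 4.19 / sin(54.1°) = 5.173 m
net slip = dip-slip / sin(rake) = 5.173 / sin(37°) = 8.595 m
rate = 8.595 m / 291 years = 0.0295 m/yr = 2.95 cm/yr

2.95 cm/yr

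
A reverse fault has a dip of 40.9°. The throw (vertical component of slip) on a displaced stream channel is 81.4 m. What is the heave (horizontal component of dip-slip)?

94 m

heave = throw / tan(dip) = 81.4 / tan(40.9°) = 94 m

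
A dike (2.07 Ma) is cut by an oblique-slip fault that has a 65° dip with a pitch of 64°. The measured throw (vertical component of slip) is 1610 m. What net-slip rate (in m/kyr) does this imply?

0.955 m/kyr

dip-slip = throw / sin(dip) = 1610 / sin(65°) = 1776 m
net slip = dip-slip / sin(rake) = 1776 / sin(64°) = 1976 m
rate = 1976 m / 2.07 Ma = 0.000955 m/yr = 0.955 m/kyr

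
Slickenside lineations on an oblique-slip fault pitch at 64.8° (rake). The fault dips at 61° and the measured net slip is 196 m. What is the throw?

155 m

dip-slip = net slip × sin(rake) = 196 m × sin(64.8°) = 177.3 m
throw = dip-slip × sin(dip) = 177.3 × sin(61°) = 155 m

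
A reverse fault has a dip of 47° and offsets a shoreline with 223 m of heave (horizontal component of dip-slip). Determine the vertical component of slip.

239 m

throw = heave × tan(dip) = 223 × tan(47°) = 239 m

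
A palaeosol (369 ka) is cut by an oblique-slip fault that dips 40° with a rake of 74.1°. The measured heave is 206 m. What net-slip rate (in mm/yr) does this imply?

dip-slip = heave / cos(dip) = 206 / cos(40°) = 268.9 m
net slip = dip-slip / sin(rake) = 268.9 / sin(74.1°) = 279.6 m
rate = 279.6 m / 369 ka = 0.000758 m/yr = 0.758 mm/yr

0.758 mm/yr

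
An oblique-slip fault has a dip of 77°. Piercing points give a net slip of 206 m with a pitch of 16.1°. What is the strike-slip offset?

198 m

strike-slip = net slip × cos(rake) = 206 m × cos(16.1°) = 198 m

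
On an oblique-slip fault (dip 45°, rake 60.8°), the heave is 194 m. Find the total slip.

314 m

dip-slip = heave / cos(dip) = 194 / cos(45°) = 274.4 m
net slip = dip-slip / sin(rake) = 274.4 / sin(60.8°) = 314 m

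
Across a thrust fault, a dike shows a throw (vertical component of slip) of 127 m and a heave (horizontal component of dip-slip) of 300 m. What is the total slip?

net slip = √(throw² + heave²) = √(127² + 300²) = 326 m

326 m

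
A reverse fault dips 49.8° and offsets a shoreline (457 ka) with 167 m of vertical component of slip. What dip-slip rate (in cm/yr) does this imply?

0.0478 cm/yr

dip-slip = throw / sin(dip) = 167 m / sin(49.8°) = 218.6 m
rate = 218.6 m / 457 ka = 0.000478 m/yr = 0.0478 cm/yr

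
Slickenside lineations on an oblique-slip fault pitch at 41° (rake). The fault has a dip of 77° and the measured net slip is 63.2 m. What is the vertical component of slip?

dip-slip = net slip × sin(rake) = 63.2 m × sin(41°) = 41.46 m
throw = dip-slip × sin(dip) = 41.46 × sin(77°) = 40.4 m

40.4 m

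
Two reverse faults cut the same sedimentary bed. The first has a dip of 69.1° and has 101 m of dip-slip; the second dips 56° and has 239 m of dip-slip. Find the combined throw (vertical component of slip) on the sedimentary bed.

292 m

throw_A = 101 × sin(69.1°) = 94.35 m
throw_B = 239 × sin(56°) = 198.1 m
total = 94.35 + 198.1 = 292 m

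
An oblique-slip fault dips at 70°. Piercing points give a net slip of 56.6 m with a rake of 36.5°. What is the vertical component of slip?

dip-slip = net slip × sin(rake) = 56.6 m × sin(36.5°) = 33.67 m
throw = dip-slip × sin(dip) = 33.67 × sin(70°) = 31.6 m

31.6 m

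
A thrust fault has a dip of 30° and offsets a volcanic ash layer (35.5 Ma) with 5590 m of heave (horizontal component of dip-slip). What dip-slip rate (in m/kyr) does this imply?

dip-slip = heave / cos(dip) = 5590 m / cos(30°) = 6455 m
rate = 6455 m / 35.5 Ma = 0.000182 m/yr = 0.182 m/kyr

0.182 m/kyr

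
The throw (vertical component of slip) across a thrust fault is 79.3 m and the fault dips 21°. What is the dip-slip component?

dip-slip = throw / sin(dip) = 79.3 / sin(21°) = 221 m

221 m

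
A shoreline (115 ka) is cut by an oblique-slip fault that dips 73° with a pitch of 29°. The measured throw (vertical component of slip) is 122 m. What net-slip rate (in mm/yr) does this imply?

2.29 mm/yr

dip-slip = throw / sin(dip) = 122 / sin(73°) = 127.6 m
net slip = dip-slip / sin(rake) = 127.6 / sin(29°) = 263.1 m
rate = 263.1 m / 115 ka = 0.00229 m/yr = 2.29 mm/yr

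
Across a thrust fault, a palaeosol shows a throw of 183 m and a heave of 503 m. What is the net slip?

net slip = √(throw² + heave²) = √(183² + 503²) = 535 m

535 m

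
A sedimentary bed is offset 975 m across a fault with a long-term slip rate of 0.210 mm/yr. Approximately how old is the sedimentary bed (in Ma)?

age = offset / rate = 975 m / (0.210 mm/yr) = 4.64e+06 yr = 4.64 Ma

4.64 Ma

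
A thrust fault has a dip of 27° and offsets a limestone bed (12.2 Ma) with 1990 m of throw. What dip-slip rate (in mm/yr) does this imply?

dip-slip = throw / sin(dip) = 1990 m / sin(27°) = 4383 m
rate = 4383 m / 12.2 Ma = 0.000359 m/yr = 0.359 mm/yr

0.359 mm/yr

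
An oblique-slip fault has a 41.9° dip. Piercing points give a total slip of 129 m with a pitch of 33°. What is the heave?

52.3 m

dip-slip = net slip × sin(rake) = 129 m × sin(33°) = 70.26 m
heave = dip-slip × cos(dip) = 70.26 × cos(41.9°) = 52.3 m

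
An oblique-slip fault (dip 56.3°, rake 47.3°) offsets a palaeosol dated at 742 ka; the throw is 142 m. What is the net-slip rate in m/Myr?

dip-slip = throw / sin(dip) = 142 / sin(56.3°) = 170.7 m
net slip = dip-slip / sin(rake) = 170.7 / sin(47.3°) = 232.2 m
rate = 232.2 m / 742 ka = 0.000313 m/yr = 313 m/Myr

313 m/Myr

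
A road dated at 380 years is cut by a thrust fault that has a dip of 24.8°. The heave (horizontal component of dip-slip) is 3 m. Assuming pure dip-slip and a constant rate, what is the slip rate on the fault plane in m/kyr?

8.70 m/kyr

dip-slip = heave / cos(dip) = 3 m / cos(24.8°) = 3.305 m
rate = 3.305 m / 380 years = 0.00870 m/yr = 8.70 m/kyr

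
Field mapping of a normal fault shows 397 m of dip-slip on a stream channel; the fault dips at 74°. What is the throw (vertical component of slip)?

throw = dip-slip × sin(dip) = 397 m × sin(74°) = 382 m

382 m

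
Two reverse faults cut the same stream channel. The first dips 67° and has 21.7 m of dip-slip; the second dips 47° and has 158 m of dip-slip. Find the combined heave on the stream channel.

heave_A = 21.7 × cos(67°) = 8.479 m
heave_B = 158 × cos(47°) = 107.8 m
total = 8.479 + 107.8 = 116 m

116 m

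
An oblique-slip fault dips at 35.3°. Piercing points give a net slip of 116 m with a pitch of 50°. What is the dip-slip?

88.9 m

dip-slip = net slip × sin(rake) = 116 m × sin(50°) = 88.9 m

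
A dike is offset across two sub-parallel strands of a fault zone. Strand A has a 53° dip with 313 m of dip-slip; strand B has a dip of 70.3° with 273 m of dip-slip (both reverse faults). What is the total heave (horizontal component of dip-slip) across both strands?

heave_A = 313 × cos(53°) = 188.4 m
heave_B = 273 × cos(70.3°) = 92.03 m
total = 188.4 + 92.03 = 280 m

280 m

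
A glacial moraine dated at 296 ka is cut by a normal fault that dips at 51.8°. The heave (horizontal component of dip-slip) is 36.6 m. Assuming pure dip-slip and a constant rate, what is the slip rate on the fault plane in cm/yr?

dip-slip = heave / cos(dip) = 36.6 m / cos(51.8°) = 59.18 m
rate = 59.18 m / 296 ka = 0.000200 m/yr = 0.0200 cm/yr

0.0200 cm/yr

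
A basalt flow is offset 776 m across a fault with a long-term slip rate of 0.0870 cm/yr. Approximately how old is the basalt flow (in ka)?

age = offset / rate = 776 m / (0.0870 cm/yr) = 892000 yr = 892 ka

892 ka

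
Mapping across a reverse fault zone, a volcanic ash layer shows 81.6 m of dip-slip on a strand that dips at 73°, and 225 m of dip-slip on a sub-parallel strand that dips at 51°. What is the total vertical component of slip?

throw_A = 81.6 × sin(73°) = 78.03 m
throw_B = 225 × sin(51°) = 174.9 m
total = 78.03 + 174.9 = 253 m

253 m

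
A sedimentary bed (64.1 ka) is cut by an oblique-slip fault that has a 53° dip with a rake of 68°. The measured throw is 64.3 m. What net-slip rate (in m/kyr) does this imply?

1.35 m/kyr

dip-slip = throw / sin(dip) = 64.3 / sin(53°) = 80.51 m
net slip = dip-slip / sin(rake) = 80.51 / sin(68°) = 86.84 m
rate = 86.84 m / 64.1 ka = 0.00135 m/yr = 1.35 m/kyr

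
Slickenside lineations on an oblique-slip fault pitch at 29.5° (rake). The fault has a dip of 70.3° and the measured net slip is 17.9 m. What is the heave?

dip-slip = net slip × sin(rake) = 17.9 m × sin(29.5°) = 8.814 m
heave = dip-slip × cos(dip) = 8.814 × cos(70.3°) = 2.97 m

2.97 m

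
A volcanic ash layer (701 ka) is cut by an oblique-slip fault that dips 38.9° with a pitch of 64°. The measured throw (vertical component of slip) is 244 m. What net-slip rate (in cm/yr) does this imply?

dip-slip = throw / sin(dip) = 244 / sin(38.9°) = 388.6 m
net slip = dip-slip / sin(rake) = 388.6 / sin(64°) = 432.3 m
rate = 432.3 m / 701 ka = 0.000617 m/yr = 0.0617 cm/yr

0.0617 cm/yr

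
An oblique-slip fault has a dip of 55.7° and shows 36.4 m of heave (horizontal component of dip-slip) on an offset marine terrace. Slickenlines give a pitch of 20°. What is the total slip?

189 m

dip-slip = heave / cos(dip) = 36.4 / cos(55.7°) = 64.59 m
net slip = dip-slip / sin(rake) = 64.59 / sin(20°) = 189 m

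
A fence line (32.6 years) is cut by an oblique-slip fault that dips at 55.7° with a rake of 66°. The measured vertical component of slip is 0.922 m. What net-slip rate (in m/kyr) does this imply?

dip-slip = throw / sin(dip) = 0.922 / sin(55.7°) = 1.116 m
net slip = dip-slip / sin(rake) = 1.116 / sin(66°) = 1.222 m
rate = 1.222 m / 32.6 years = 0.0375 m/yr = 37.5 m/kyr

37.5 m/kyr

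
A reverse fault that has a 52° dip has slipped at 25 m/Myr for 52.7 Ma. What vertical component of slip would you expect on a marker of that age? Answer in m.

1040 m

dip-slip = rate × time = 25 m/Myr × 52.7 Ma = 1318 m
throw = dip-slip × sin(dip) = 1318 × sin(52°) = 1040 m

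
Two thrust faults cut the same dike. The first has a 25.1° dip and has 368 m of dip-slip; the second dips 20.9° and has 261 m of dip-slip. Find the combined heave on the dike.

heave_A = 368 × cos(25.1°) = 333.2 m
heave_B = 261 × cos(20.9°) = 243.8 m
total = 333.2 + 243.8 = 577 m

577 m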